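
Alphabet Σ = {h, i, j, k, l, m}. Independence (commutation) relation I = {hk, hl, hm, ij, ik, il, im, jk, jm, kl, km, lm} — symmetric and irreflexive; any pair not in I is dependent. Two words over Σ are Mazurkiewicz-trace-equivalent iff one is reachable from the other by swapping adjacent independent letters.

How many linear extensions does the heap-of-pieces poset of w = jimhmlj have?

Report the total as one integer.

0(j) covers ∅
1(i) covers ∅
2(m) covers ∅
3(h) covers 0:j, 1:i
4(m) covers 2:m
5(l) covers 0:j
6(j) covers 3:h, 5:l
floor of heap: 0:j, 1:i, 2:m
completions by unplaced set U, small U first (add the entries for U minus each lowest piece of U):
  |U|=1: {4}:1  {6}:1
  |U|=2: {2,4}:1  {3,6}:1  {4,6}:2  {5,6}:1
  |U|=3: {1,3,6}:1  {2,4,6}:3  {3,4,6}:3  {3,5,6}:2  {4,5,6}:3
  |U|=4: {0,3,5,6}:2  {1,3,4,6}:4  {1,3,5,6}:3  {2,3,4,6}:6  {2,4,5,6}:6  {3,4,5,6}:8
  |U|=5: {0,1,3,5,6}:5  {0,3,4,5,6}:10  {1,2,3,4,6}:10  {1,3,4,5,6}:15  {2,3,4,5,6}:20
  start at 0(j): 45
  start at 1(i): 30
  start at 2(m): 30
sum over floor = 105

105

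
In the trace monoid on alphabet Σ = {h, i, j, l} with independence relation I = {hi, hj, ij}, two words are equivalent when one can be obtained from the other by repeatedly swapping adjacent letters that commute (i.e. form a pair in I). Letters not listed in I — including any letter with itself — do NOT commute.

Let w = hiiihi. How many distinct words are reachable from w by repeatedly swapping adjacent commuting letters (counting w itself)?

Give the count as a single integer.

15

0(h) covers ∅
1(i) covers ∅
2(i) covers 1:i
3(i) covers 2:i
4(h) covers 0:h
5(i) covers 3:i
floor of heap: 0:h, 1:i
completions by unplaced set U, small U first (add the entries for U minus each lowest piece of U):
  |U|=1: {4}:1  {5}:1
  |U|=2: {0,4}:1  {3,5}:1  {4,5}:2
  |U|=3: {0,4,5}:3  {2,3,5}:1  {3,4,5}:3
  |U|=4: {0,3,4,5}:6  {1,2,3,5}:1  {2,3,4,5}:4
  start at 0(h): 5
  start at 1(i): 10
sum over floor = 15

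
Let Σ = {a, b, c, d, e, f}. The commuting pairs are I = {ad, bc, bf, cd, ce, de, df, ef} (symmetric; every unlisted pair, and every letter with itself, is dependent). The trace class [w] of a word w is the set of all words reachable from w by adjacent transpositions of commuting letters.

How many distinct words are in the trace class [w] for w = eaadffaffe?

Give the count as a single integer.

#0=e has no predecessor
#1=a depends on [0:e]
#2=a depends on [1:a]
#3=d has no predecessor
#4=f depends on [2:a]
#5=f depends on [4:f]
#6=a depends on [5:f]
#7=f depends on [6:a]
#8=f depends on [7:f]
#9=e depends on [6:a]
sources: [0:e, 3:d]
N(rest) = Σ N(rest − s) over sources s of rest; N(one piece) = 1:
  size 1 → [3]=1  [8]=1  [9]=1
  size 2 → [3,8]=2  [3,9]=2  [7,8]=1  [8,9]=2
  size 3 → [3,7,8]=3  [3,8,9]=6  [7,8,9]=3
  size 4 → [3,7,8,9]=12  [6,7,8,9]=3
  size 5 → [3,6,7,8,9]=15  [5,6,7,8,9]=3
  size 6 → [3,5,6,7,8,9]=18  [4,5,6,7,8,9]=3
  size 7 → [2,4,5,6,7,8,9]=3  [3,4,5,6,7,8,9]=21
  size 8 → [1,2,4,5,6,7,8,9]=3  [2,3,4,5,6,7,8,9]=24
  first=0(e) contributes 27
  first=3(d) contributes 3
|[w]| = 30

30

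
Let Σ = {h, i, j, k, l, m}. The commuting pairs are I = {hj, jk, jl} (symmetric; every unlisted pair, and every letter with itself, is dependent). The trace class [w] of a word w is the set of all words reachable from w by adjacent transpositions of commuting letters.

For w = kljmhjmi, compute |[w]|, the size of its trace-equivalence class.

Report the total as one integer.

piece 0:k — minimal
piece 1:l rests on {0:k}
piece 2:j — minimal
piece 3:m rests on {1:l, 2:j}
piece 4:h rests on {3:m}
piece 5:j rests on {3:m}
piece 6:m rests on {4:h, 5:j}
piece 7:i rests on {6:m}
minimal pieces: {0:k, 2:j}
ways to finish when only these pieces remain (= sum over removing one remaining piece with nothing left below it):
  1 left: {7}→1
  2 left: {6,7}→1
  3 left: {4,6,7}→1  {5,6,7}→1
  4 left: {4,5,6,7}→2
  5 left: {3,4,5,6,7}→2
  6 left: {1,3,4,5,6,7}→2  {2,3,4,5,6,7}→2
  placing 0:k first → 4 extensions
  placing 2:j first → 2 extensions
total linear extensions = 6

6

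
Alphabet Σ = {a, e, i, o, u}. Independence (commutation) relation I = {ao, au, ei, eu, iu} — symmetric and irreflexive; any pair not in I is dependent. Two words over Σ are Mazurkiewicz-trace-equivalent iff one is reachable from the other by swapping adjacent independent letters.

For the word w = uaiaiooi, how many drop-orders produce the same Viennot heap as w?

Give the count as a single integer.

piece 0:u — minimal
piece 1:a — minimal
piece 2:i rests on {1:a}
piece 3:a rests on {2:i}
piece 4:i rests on {3:a}
piece 5:o rests on {0:u, 4:i}
piece 6:o rests on {5:o}
piece 7:i rests on {6:o}
minimal pieces: {0:u, 1:a}
ways to finish when only these pieces remain (= sum over removing one remaining piece with nothing left below it):
  1 left: {7}→1
  2 left: {6,7}→1
  3 left: {5,6,7}→1
  4 left: {0,5,6,7}→1  {4,5,6,7}→1
  5 left: {0,4,5,6,7}→2  {3,4,5,6,7}→1
  6 left: {0,3,4,5,6,7}→3  {2,3,4,5,6,7}→1
  placing 0:u first → 1 extensions
  placing 1:a first → 4 extensions
total linear extensions = 5

5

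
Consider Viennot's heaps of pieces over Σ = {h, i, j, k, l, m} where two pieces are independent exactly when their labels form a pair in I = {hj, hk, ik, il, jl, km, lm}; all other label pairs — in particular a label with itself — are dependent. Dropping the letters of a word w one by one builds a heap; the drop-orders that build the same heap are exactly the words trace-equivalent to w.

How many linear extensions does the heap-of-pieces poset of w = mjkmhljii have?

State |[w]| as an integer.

18

drop 0:m onto floor
drop 1:j onto {0:m}
drop 2:k onto {1:j}
drop 3:m onto {1:j}
drop 4:h onto {3:m}
drop 5:l onto {2:k, 4:h}
drop 6:j onto {2:k, 3:m}
drop 7:i onto {4:h, 6:j}
drop 8:i onto {7:i}
ground layer = {0:m}
drop-orders for the pieces not yet dropped (sum over which currently-grounded one goes next):
  1 to go: {5} 1  {8} 1
  2 to go: {5,8} 2  {7,8} 1
  3 to go: {5,7,8} 3  {6,7,8} 1
  4 to go: {4,5,7,8} 3  {5,6,7,8} 4
  5 to go: {2,5,6,7,8} 4  {4,5,6,7,8} 7
  6 to go: {2,4,5,6,7,8} 11  {3,4,5,6,7,8} 7
  7 to go: {2,3,4,5,6,7,8} 18
  if 0:m drops first: 18 orders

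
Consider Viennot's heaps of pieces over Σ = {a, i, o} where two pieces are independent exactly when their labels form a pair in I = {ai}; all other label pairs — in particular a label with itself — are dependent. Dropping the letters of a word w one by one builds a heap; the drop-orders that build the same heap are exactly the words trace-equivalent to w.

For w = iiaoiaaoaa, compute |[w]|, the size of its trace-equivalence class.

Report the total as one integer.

9

piece 0:i — minimal
piece 1:i rests on {0:i}
piece 2:a — minimal
piece 3:o rests on {1:i, 2:a}
piece 4:i rests on {3:o}
piece 5:a rests on {3:o}
piece 6:a rests on {5:a}
piece 7:o rests on {4:i, 6:a}
piece 8:a rests on {7:o}
piece 9:a rests on {8:a}
minimal pieces: {0:i, 2:a}
ways to finish when only these pieces remain (= sum over removing one remaining piece with nothing left below it):
  1 left: {9}→1
  2 left: {8,9}→1
  3 left: {7,8,9}→1
  4 left: {4,7,8,9}→1  {6,7,8,9}→1
  5 left: {4,6,7,8,9}→2  {5,6,7,8,9}→1
  6 left: {4,5,6,7,8,9}→3
  7 left: {3,4,5,6,7,8,9}→3
  8 left: {1,3,4,5,6,7,8,9}→3  {2,3,4,5,6,7,8,9}→3
  placing 0:i first → 6 extensions
  placing 2:a first → 3 extensions
total linear extensions = 9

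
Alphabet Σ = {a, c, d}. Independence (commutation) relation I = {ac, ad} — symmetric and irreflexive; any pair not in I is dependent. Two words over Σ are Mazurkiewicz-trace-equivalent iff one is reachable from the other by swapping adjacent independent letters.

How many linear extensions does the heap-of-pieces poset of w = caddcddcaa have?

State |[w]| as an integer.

#0=c has no predecessor
#1=a has no predecessor
#2=d depends on [0:c]
#3=d depends on [2:d]
#4=c depends on [3:d]
#5=d depends on [4:c]
#6=d depends on [5:d]
#7=c depends on [6:d]
#8=a depends on [1:a]
#9=a depends on [8:a]
sources: [0:c, 1:a]
N(rest) = Σ N(rest − s) over sources s of rest; N(one piece) = 1:
  size 1 → [7]=1  [9]=1
  size 2 → [6,7]=1  [7,9]=2  [8,9]=1
  size 3 → [1,8,9]=1  [5,6,7]=1  [6,7,9]=3  [7,8,9]=3
  size 4 → [1,7,8,9]=4  [4,5,6,7]=1  [5,6,7,9]=4  [6,7,8,9]=6
  size 5 → [1,6,7,8,9]=10  [3,4,5,6,7]=1  [4,5,6,7,9]=5  [5,6,7,8,9]=10
  size 6 → [1,5,6,7,8,9]=20  [2,3,4,5,6,7]=1  [3,4,5,6,7,9]=6  [4,5,6,7,8,9]=15
  size 7 → [0,2,3,4,5,6,7]=1  [1,4,5,6,7,8,9]=35  [2,3,4,5,6,7,9]=7  [3,4,5,6,7,8,9]=21
  size 8 → [0,2,3,4,5,6,7,9]=8  [1,3,4,5,6,7,8,9]=56  [2,3,4,5,6,7,8,9]=28
  first=0(c) contributes 84
  first=1(a) contributes 36
|[w]| = 120

120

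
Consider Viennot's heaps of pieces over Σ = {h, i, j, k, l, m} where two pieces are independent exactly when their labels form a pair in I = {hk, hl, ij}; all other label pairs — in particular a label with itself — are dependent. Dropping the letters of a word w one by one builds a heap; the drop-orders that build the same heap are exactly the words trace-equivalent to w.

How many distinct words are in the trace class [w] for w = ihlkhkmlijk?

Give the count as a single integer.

20

#0=i has no predecessor
#1=h depends on [0:i]
#2=l depends on [0:i]
#3=k depends on [2:l]
#4=h depends on [1:h]
#5=k depends on [3:k]
#6=m depends on [4:h, 5:k]
#7=l depends on [6:m]
#8=i depends on [7:l]
#9=j depends on [7:l]
#10=k depends on [8:i, 9:j]
sources: [0:i]
N(rest) = Σ N(rest − s) over sources s of rest; N(one piece) = 1:
  size 1 → [10]=1
  size 2 → [8,10]=1  [9,10]=1
  size 3 → [8,9,10]=2
  size 4 → [7,8,9,10]=2
  size 5 → [6,7,8,9,10]=2
  size 6 → [4,6,7,8,9,10]=2  [5,6,7,8,9,10]=2
  size 7 → [1,4,6,7,8,9,10]=2  [3,5,6,7,8,9,10]=2  [4,5,6,7,8,9,10]=4
  size 8 → [1,4,5,6,7,8,9,10]=6  [2,3,5,6,7,8,9,10]=2  [3,4,5,6,7,8,9,10]=6
  size 9 → [1,3,4,5,6,7,8,9,10]=12  [2,3,4,5,6,7,8,9,10]=8
  first=0(i) contributes 20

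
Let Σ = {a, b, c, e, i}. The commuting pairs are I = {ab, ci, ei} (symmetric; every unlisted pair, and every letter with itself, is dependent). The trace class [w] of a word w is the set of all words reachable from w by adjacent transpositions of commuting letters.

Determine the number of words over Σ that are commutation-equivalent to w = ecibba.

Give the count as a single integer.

0(e) covers ∅
1(c) covers 0:e
2(i) covers ∅
3(b) covers 1:c, 2:i
4(b) covers 3:b
5(a) covers 1:c, 2:i
floor of heap: 0:e, 2:i
completions by unplaced set U, small U first (add the entries for U minus each lowest piece of U):
  |U|=1: {4}:1  {5}:1
  |U|=2: {3,4}:1  {4,5}:2
  |U|=3: {3,4,5}:3
  |U|=4: {1,3,4,5}:3  {2,3,4,5}:3
  start at 0(e): 6
  start at 2(i): 3
sum over floor = 9

9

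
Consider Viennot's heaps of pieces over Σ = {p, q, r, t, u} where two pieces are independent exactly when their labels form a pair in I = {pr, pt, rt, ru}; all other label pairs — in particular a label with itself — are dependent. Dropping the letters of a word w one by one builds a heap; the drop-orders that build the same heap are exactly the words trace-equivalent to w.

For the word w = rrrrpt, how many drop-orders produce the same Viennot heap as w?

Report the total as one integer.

#0=r has no predecessor
#1=r depends on [0:r]
#2=r depends on [1:r]
#3=r depends on [2:r]
#4=p has no predecessor
#5=t has no predecessor
sources: [0:r, 4:p, 5:t]
N(rest) = Σ N(rest − s) over sources s of rest; N(one piece) = 1:
  size 1 → [3]=1  [4]=1  [5]=1
  size 2 → [2,3]=1  [3,4]=2  [3,5]=2  [4,5]=2
  size 3 → [1,2,3]=1  [2,3,4]=3  [2,3,5]=3  [3,4,5]=6
  size 4 → [0,1,2,3]=1  [1,2,3,4]=4  [1,2,3,5]=4  [2,3,4,5]=12
  first=0(r) contributes 20
  first=4(p) contributes 5
  first=5(t) contributes 5
|[w]| = 30

30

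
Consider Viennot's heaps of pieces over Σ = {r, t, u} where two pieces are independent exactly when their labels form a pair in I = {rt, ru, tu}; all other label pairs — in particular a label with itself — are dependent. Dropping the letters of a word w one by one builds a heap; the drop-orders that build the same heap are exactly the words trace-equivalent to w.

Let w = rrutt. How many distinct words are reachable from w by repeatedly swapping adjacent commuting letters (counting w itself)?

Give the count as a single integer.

#0=r has no predecessor
#1=r depends on [0:r]
#2=u has no predecessor
#3=t has no predecessor
#4=t depends on [3:t]
sources: [0:r, 2:u, 3:t]
N(rest) = Σ N(rest − s) over sources s of rest; N(one piece) = 1:
  size 1 → [1]=1  [2]=1  [4]=1
  size 2 → [0,1]=1  [1,2]=2  [1,4]=2  [2,4]=2  [3,4]=1
  size 3 → [0,1,2]=3  [0,1,4]=3  [1,2,4]=6  [1,3,4]=3  [2,3,4]=3
  first=0(r) contributes 12
  first=2(u) contributes 6
  first=3(t) contributes 12
|[w]| = 30

30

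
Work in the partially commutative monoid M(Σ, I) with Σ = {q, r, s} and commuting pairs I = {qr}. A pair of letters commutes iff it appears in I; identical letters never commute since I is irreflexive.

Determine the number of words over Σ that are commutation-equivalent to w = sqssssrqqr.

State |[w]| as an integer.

#0=s has no predecessor
#1=q depends on [0:s]
#2=s depends on [1:q]
#3=s depends on [2:s]
#4=s depends on [3:s]
#5=s depends on [4:s]
#6=r depends on [5:s]
#7=q depends on [5:s]
#8=q depends on [7:q]
#9=r depends on [6:r]
sources: [0:s]
N(rest) = Σ N(rest − s) over sources s of rest; N(one piece) = 1:
  size 1 → [8]=1  [9]=1
  size 2 → [6,9]=1  [7,8]=1  [8,9]=2
  size 3 → [6,8,9]=3  [7,8,9]=3
  size 4 → [6,7,8,9]=6
  size 5 → [5,6,7,8,9]=6
  size 6 → [4,5,6,7,8,9]=6
  size 7 → [3,4,5,6,7,8,9]=6
  size 8 → [2,3,4,5,6,7,8,9]=6
  first=0(s) contributes 6

6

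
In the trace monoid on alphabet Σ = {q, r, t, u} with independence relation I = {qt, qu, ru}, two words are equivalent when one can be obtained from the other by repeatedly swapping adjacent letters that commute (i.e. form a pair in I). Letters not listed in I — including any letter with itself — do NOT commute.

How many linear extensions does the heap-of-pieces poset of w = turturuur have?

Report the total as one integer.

20

0(t) covers ∅
1(u) covers 0:t
2(r) covers 0:t
3(t) covers 1:u, 2:r
4(u) covers 3:t
5(r) covers 3:t
6(u) covers 4:u
7(u) covers 6:u
8(r) covers 5:r
floor of heap: 0:t
completions by unplaced set U, small U first (add the entries for U minus each lowest piece of U):
  |U|=1: {7}:1  {8}:1
  |U|=2: {5,8}:1  {6,7}:1  {7,8}:2
  |U|=3: {4,6,7}:1  {5,7,8}:3  {6,7,8}:3
  |U|=4: {4,6,7,8}:4  {5,6,7,8}:6
  |U|=5: {4,5,6,7,8}:10
  |U|=6: {3,4,5,6,7,8}:10
  |U|=7: {1,3,4,5,6,7,8}:10  {2,3,4,5,6,7,8}:10
  start at 0(t): 20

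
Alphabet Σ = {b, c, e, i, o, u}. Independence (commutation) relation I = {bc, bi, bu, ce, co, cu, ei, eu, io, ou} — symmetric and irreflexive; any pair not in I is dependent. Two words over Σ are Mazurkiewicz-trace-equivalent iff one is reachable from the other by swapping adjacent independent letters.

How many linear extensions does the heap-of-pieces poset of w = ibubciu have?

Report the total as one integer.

42

#0=i has no predecessor
#1=b has no predecessor
#2=u depends on [0:i]
#3=b depends on [1:b]
#4=c depends on [0:i]
#5=i depends on [2:u, 4:c]
#6=u depends on [5:i]
sources: [0:i, 1:b]
N(rest) = Σ N(rest − s) over sources s of rest; N(one piece) = 1:
  size 1 → [3]=1  [6]=1
  size 2 → [1,3]=1  [3,6]=2  [5,6]=1
  size 3 → [1,3,6]=3  [2,5,6]=1  [3,5,6]=3  [4,5,6]=1
  size 4 → [1,3,5,6]=6  [2,3,5,6]=4  [2,4,5,6]=2  [3,4,5,6]=4
  size 5 → [0,2,4,5,6]=2  [1,2,3,5,6]=10  [1,3,4,5,6]=10  [2,3,4,5,6]=10
  first=0(i) contributes 30
  first=1(b) contributes 12
|[w]| = 42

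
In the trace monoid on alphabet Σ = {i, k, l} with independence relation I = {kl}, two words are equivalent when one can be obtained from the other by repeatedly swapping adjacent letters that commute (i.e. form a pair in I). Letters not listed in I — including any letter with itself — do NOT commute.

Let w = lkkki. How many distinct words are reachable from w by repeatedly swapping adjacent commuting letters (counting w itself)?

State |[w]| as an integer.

piece 0:l — minimal
piece 1:k — minimal
piece 2:k rests on {1:k}
piece 3:k rests on {2:k}
piece 4:i rests on {0:l, 3:k}
minimal pieces: {0:l, 1:k}
ways to finish when only these pieces remain (= sum over removing one remaining piece with nothing left below it):
  1 left: {4}→1
  2 left: {0,4}→1  {3,4}→1
  3 left: {0,3,4}→2  {2,3,4}→1
  placing 0:l first → 1 extensions
  placing 1:k first → 3 extensions
total linear extensions = 4

4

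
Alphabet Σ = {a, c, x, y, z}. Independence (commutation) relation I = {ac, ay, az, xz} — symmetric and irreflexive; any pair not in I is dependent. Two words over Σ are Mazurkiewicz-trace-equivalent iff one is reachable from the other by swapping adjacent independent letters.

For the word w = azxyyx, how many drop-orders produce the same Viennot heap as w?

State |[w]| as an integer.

3

0(a) covers ∅
1(z) covers ∅
2(x) covers 0:a
3(y) covers 1:z, 2:x
4(y) covers 3:y
5(x) covers 4:y
floor of heap: 0:a, 1:z
completions by unplaced set U, small U first (add the entries for U minus each lowest piece of U):
  |U|=1: {5}:1
  |U|=2: {4,5}:1
  |U|=3: {3,4,5}:1
  |U|=4: {1,3,4,5}:1  {2,3,4,5}:1
  start at 0(a): 2
  start at 1(z): 1
sum over floor = 3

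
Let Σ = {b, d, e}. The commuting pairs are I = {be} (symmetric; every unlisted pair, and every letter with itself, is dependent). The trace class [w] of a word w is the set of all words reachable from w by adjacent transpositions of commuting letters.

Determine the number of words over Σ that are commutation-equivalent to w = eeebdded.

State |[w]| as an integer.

4

#0=e has no predecessor
#1=e depends on [0:e]
#2=e depends on [1:e]
#3=b has no predecessor
#4=d depends on [2:e, 3:b]
#5=d depends on [4:d]
#6=e depends on [5:d]
#7=d depends on [6:e]
sources: [0:e, 3:b]
N(rest) = Σ N(rest − s) over sources s of rest; N(one piece) = 1:
  size 1 → [7]=1
  size 2 → [6,7]=1
  size 3 → [5,6,7]=1
  size 4 → [4,5,6,7]=1
  size 5 → [2,4,5,6,7]=1  [3,4,5,6,7]=1
  size 6 → [1,2,4,5,6,7]=1  [2,3,4,5,6,7]=2
  first=0(e) contributes 3
  first=3(b) contributes 1
|[w]| = 4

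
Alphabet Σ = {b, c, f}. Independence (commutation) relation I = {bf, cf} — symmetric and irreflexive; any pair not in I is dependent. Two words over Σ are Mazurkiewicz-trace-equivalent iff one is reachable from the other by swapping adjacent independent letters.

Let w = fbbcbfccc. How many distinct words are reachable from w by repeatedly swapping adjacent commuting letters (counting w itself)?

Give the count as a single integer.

0(f) covers ∅
1(b) covers ∅
2(b) covers 1:b
3(c) covers 2:b
4(b) covers 3:c
5(f) covers 0:f
6(c) covers 4:b
7(c) covers 6:c
8(c) covers 7:c
floor of heap: 0:f, 1:b
completions by unplaced set U, small U first (add the entries for U minus each lowest piece of U):
  |U|=1: {5}:1  {8}:1
  |U|=2: {0,5}:1  {5,8}:2  {7,8}:1
  |U|=3: {0,5,8}:3  {5,7,8}:3  {6,7,8}:1
  |U|=4: {0,5,7,8}:6  {4,6,7,8}:1  {5,6,7,8}:4
  |U|=5: {0,5,6,7,8}:10  {3,4,6,7,8}:1  {4,5,6,7,8}:5
  |U|=6: {0,4,5,6,7,8}:15  {2,3,4,6,7,8}:1  {3,4,5,6,7,8}:6
  |U|=7: {0,3,4,5,6,7,8}:21  {1,2,3,4,6,7,8}:1  {2,3,4,5,6,7,8}:7
  start at 0(f): 8
  start at 1(b): 28
sum over floor = 36

36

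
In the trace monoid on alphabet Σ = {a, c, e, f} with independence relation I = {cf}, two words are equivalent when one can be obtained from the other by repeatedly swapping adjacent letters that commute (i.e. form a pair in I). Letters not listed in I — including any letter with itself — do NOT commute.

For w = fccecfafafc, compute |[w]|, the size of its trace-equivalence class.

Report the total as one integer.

12

drop 0:f onto floor
drop 1:c onto floor
drop 2:c onto {1:c}
drop 3:e onto {0:f, 2:c}
drop 4:c onto {3:e}
drop 5:f onto {3:e}
drop 6:a onto {4:c, 5:f}
drop 7:f onto {6:a}
drop 8:a onto {7:f}
drop 9:f onto {8:a}
drop 10:c onto {8:a}
ground layer = {0:f, 1:c}
drop-orders for the pieces not yet dropped (sum over which currently-grounded one goes next):
  1 to go: {9} 1  {10} 1
  2 to go: {9,10} 2
  3 to go: {8,9,10} 2
  4 to go: {7,8,9,10} 2
  5 to go: {6,7,8,9,10} 2
  6 to go: {4,6,7,8,9,10} 2  {5,6,7,8,9,10} 2
  7 to go: {4,5,6,7,8,9,10} 4
  8 to go: {3,4,5,6,7,8,9,10} 4
  9 to go: {0,3,4,5,6,7,8,9,10} 4  {2,3,4,5,6,7,8,9,10} 4
  if 0:f drops first: 4 orders
  if 1:c drops first: 8 orders
heap linearizations: 12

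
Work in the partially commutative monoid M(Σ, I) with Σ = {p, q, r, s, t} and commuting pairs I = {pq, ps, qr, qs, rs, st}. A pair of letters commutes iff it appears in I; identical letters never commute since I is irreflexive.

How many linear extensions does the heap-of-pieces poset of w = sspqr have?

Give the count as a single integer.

30

#0=s has no predecessor
#1=s depends on [0:s]
#2=p has no predecessor
#3=q has no predecessor
#4=r depends on [2:p]
sources: [0:s, 2:p, 3:q]
N(rest) = Σ N(rest − s) over sources s of rest; N(one piece) = 1:
  size 1 → [1]=1  [3]=1  [4]=1
  size 2 → [0,1]=1  [1,3]=2  [1,4]=2  [2,4]=1  [3,4]=2
  size 3 → [0,1,3]=3  [0,1,4]=3  [1,2,4]=3  [1,3,4]=6  [2,3,4]=3
  first=0(s) contributes 12
  first=2(p) contributes 12
  first=3(q) contributes 6
|[w]| = 30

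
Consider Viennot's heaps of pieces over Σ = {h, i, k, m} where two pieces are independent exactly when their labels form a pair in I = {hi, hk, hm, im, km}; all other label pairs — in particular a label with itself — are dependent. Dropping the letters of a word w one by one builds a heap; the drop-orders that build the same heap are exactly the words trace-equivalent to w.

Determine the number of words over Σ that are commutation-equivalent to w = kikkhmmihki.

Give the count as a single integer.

drop 0:k onto floor
drop 1:i onto {0:k}
drop 2:k onto {1:i}
drop 3:k onto {2:k}
drop 4:h onto floor
drop 5:m onto floor
drop 6:m onto {5:m}
drop 7:i onto {3:k}
drop 8:h onto {4:h}
drop 9:k onto {7:i}
drop 10:i onto {9:k}
ground layer = {0:k, 4:h, 5:m}
drop-orders for the pieces not yet dropped (sum over which currently-grounded one goes next):
  1 to go: {6} 1  {8} 1  {10} 1
  2 to go: {4,8} 1  {5,6} 1  {6,8} 2  {6,10} 2  {8,10} 2  {9,10} 1
  3 to go: {4,6,8} 3  {4,8,10} 3  {5,6,8} 3  {5,6,10} 3  {6,8,10} 6  {6,9,10} 3  {7,9,10} 1  {8,9,10} 3
  4 to go: {3,7,9,10} 1  {4,5,6,8} 6  {4,6,8,10} 12  {4,8,9,10} 6  {5,6,8,10} 12  {5,6,9,10} 6  {6,7,9,10} 4  {6,8,9,10} 12  {7,8,9,10} 4
  5 to go: {2,3,7,9,10} 1  {3,6,7,9,10} 5  {3,7,8,9,10} 5  {4,5,6,8,10} 30  {4,6,8,9,10} 30  {4,7,8,9,10} 10  {5,6,7,9,10} 10  {5,6,8,9,10} 30  {6,7,8,9,10} 20
  6 to go: {1,2,3,7,9,10} 1  {2,3,6,7,9,10} 6  {2,3,7,8,9,10} 6  {3,4,7,8,9,10} 15  {3,5,6,7,9,10} 15  {3,6,7,8,9,10} 30  {4,5,6,8,9,10} 90  {4,6,7,8,9,10} 60  {5,6,7,8,9,10} 60
  7 to go: {0,1,2,3,7,9,10} 1  {1,2,3,6,7,9,10} 7  {1,2,3,7,8,9,10} 7  {2,3,4,7,8,9,10} 21  {2,3,5,6,7,9,10} 21  {2,3,6,7,8,9,10} 42  {3,4,6,7,8,9,10} 105  {3,5,6,7,8,9,10} 105  {4,5,6,7,8,9,10} 210
  8 to go: {0,1,2,3,6,7,9,10} 8  {0,1,2,3,7,8,9,10} 8  {1,2,3,4,7,8,9,10} 28  {1,2,3,5,6,7,9,10} 28  {1,2,3,6,7,8,9,10} 56  {2,3,4,6,7,8,9,10} 168  {2,3,5,6,7,8,9,10} 168  {3,4,5,6,7,8,9,10} 420
  9 to go: {0,1,2,3,4,7,8,9,10} 36  {0,1,2,3,5,6,7,9,10} 36  {0,1,2,3,6,7,8,9,10} 72  {1,2,3,4,6,7,8,9,10} 252  {1,2,3,5,6,7,8,9,10} 252  {2,3,4,5,6,7,8,9,10} 756
  if 0:k drops first: 1260 orders
  if 4:h drops first: 360 orders
  if 5:m drops first: 360 orders
heap linearizations: 1980

1980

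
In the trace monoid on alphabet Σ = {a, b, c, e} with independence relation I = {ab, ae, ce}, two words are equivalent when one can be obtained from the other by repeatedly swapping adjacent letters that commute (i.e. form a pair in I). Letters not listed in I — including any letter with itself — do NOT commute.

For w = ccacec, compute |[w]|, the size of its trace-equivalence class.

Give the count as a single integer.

#0=c has no predecessor
#1=c depends on [0:c]
#2=a depends on [1:c]
#3=c depends on [2:a]
#4=e has no predecessor
#5=c depends on [3:c]
sources: [0:c, 4:e]
N(rest) = Σ N(rest − s) over sources s of rest; N(one piece) = 1:
  size 1 → [4]=1  [5]=1
  size 2 → [3,5]=1  [4,5]=2
  size 3 → [2,3,5]=1  [3,4,5]=3
  size 4 → [1,2,3,5]=1  [2,3,4,5]=4
  first=0(c) contributes 5
  first=4(e) contributes 1
|[w]| = 6

6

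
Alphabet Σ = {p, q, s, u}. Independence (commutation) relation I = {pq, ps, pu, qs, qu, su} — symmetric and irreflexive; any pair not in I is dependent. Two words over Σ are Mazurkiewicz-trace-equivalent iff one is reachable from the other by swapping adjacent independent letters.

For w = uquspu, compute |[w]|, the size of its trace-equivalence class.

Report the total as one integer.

120

drop 0:u onto floor
drop 1:q onto floor
drop 2:u onto {0:u}
drop 3:s onto floor
drop 4:p onto floor
drop 5:u onto {2:u}
ground layer = {0:u, 1:q, 3:s, 4:p}
drop-orders for the pieces not yet dropped (sum over which currently-grounded one goes next):
  1 to go: {1} 1  {3} 1  {4} 1  {5} 1
  2 to go: {1,3} 2  {1,4} 2  {1,5} 2  {2,5} 1  {3,4} 2  {3,5} 2  {4,5} 2
  3 to go: {0,2,5} 1  {1,2,5} 3  {1,3,4} 6  {1,3,5} 6  {1,4,5} 6  {2,3,5} 3  {2,4,5} 3  {3,4,5} 6
  4 to go: {0,1,2,5} 4  {0,2,3,5} 4  {0,2,4,5} 4  {1,2,3,5} 12  {1,2,4,5} 12  {1,3,4,5} 24  {2,3,4,5} 12
  if 0:u drops first: 60 orders
  if 1:q drops first: 20 orders
  if 3:s drops first: 20 orders
  if 4:p drops first: 20 orders
heap linearizations: 120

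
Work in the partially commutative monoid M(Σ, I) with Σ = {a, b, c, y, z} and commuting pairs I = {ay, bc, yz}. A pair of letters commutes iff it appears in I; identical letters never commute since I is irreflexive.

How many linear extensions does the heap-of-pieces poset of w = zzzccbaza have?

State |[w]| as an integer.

3

piece 0:z — minimal
piece 1:z rests on {0:z}
piece 2:z rests on {1:z}
piece 3:c rests on {2:z}
piece 4:c rests on {3:c}
piece 5:b rests on {2:z}
piece 6:a rests on {4:c, 5:b}
piece 7:z rests on {6:a}
piece 8:a rests on {7:z}
minimal pieces: {0:z}
ways to finish when only these pieces remain (= sum over removing one remaining piece with nothing left below it):
  1 left: {8}→1
  2 left: {7,8}→1
  3 left: {6,7,8}→1
  4 left: {4,6,7,8}→1  {5,6,7,8}→1
  5 left: {3,4,6,7,8}→1  {4,5,6,7,8}→2
  6 left: {3,4,5,6,7,8}→3
  7 left: {2,3,4,5,6,7,8}→3
  placing 0:z first → 3 extensions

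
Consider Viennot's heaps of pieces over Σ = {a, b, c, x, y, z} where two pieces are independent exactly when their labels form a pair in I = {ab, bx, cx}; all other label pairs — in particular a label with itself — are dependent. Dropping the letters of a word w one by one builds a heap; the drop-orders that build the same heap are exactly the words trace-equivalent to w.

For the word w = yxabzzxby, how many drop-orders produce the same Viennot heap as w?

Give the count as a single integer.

piece 0:y — minimal
piece 1:x rests on {0:y}
piece 2:a rests on {1:x}
piece 3:b rests on {0:y}
piece 4:z rests on {2:a, 3:b}
piece 5:z rests on {4:z}
piece 6:x rests on {5:z}
piece 7:b rests on {5:z}
piece 8:y rests on {6:x, 7:b}
minimal pieces: {0:y}
ways to finish when only these pieces remain (= sum over removing one remaining piece with nothing left below it):
  1 left: {8}→1
  2 left: {6,8}→1  {7,8}→1
  3 left: {6,7,8}→2
  4 left: {5,6,7,8}→2
  5 left: {4,5,6,7,8}→2
  6 left: {2,4,5,6,7,8}→2  {3,4,5,6,7,8}→2
  7 left: {1,2,4,5,6,7,8}→2  {2,3,4,5,6,7,8}→4
  placing 0:y first → 6 extensions

6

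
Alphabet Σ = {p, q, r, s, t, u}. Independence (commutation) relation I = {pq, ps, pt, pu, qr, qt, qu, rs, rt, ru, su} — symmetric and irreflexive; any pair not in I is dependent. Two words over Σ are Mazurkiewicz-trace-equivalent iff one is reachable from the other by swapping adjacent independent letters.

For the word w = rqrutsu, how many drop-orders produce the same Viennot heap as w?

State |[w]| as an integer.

#0=r has no predecessor
#1=q has no predecessor
#2=r depends on [0:r]
#3=u has no predecessor
#4=t depends on [3:u]
#5=s depends on [1:q, 4:t]
#6=u depends on [4:t]
sources: [0:r, 1:q, 3:u]
N(rest) = Σ N(rest − s) over sources s of rest; N(one piece) = 1:
  size 1 → [2]=1  [5]=1  [6]=1
  size 2 → [0,2]=1  [1,5]=1  [2,5]=2  [2,6]=2  [5,6]=2
  size 3 → [0,2,5]=3  [0,2,6]=3  [1,2,5]=3  [1,5,6]=3  [2,5,6]=6  [4,5,6]=2
  size 4 → [0,1,2,5]=6  [0,2,5,6]=12  [1,2,5,6]=12  [1,4,5,6]=5  [2,4,5,6]=8  [3,4,5,6]=2
  size 5 → [0,1,2,5,6]=30  [0,2,4,5,6]=20  [1,2,4,5,6]=25  [1,3,4,5,6]=7  [2,3,4,5,6]=10
  first=0(r) contributes 42
  first=1(q) contributes 30
  first=3(u) contributes 75
|[w]| = 147

147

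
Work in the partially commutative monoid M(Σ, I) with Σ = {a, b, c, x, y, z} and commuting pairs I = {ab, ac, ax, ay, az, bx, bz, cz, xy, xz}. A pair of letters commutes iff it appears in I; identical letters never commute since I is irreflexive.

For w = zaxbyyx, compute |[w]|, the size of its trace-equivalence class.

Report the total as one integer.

210

drop 0:z onto floor
drop 1:a onto floor
drop 2:x onto floor
drop 3:b onto floor
drop 4:y onto {0:z, 3:b}
drop 5:y onto {4:y}
drop 6:x onto {2:x}
ground layer = {0:z, 1:a, 2:x, 3:b}
drop-orders for the pieces not yet dropped (sum over which currently-grounded one goes next):
  1 to go: {1} 1  {5} 1  {6} 1
  2 to go: {1,5} 2  {1,6} 2  {2,6} 1  {4,5} 1  {5,6} 2
  3 to go: {0,4,5} 1  {1,2,6} 3  {1,4,5} 3  {1,5,6} 6  {2,5,6} 3  {3,4,5} 1  {4,5,6} 3
  4 to go: {0,1,4,5} 4  {0,3,4,5} 2  {0,4,5,6} 4  {1,2,5,6} 12  {1,3,4,5} 4  {1,4,5,6} 12  {2,4,5,6} 6  {3,4,5,6} 4
  5 to go: {0,1,3,4,5} 10  {0,1,4,5,6} 20  {0,2,4,5,6} 10  {0,3,4,5,6} 10  {1,2,4,5,6} 30  {1,3,4,5,6} 20  {2,3,4,5,6} 10
  if 0:z drops first: 60 orders
  if 1:a drops first: 30 orders
  if 2:x drops first: 60 orders
  if 3:b drops first: 60 orders
heap linearizations: 210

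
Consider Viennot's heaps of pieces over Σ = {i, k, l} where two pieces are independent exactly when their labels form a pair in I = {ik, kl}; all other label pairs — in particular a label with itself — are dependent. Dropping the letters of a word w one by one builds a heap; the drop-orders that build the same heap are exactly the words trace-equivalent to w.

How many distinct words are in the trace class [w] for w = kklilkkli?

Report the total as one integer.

drop 0:k onto floor
drop 1:k onto {0:k}
drop 2:l onto floor
drop 3:i onto {2:l}
drop 4:l onto {3:i}
drop 5:k onto {1:k}
drop 6:k onto {5:k}
drop 7:l onto {4:l}
drop 8:i onto {7:l}
ground layer = {0:k, 2:l}
drop-orders for the pieces not yet dropped (sum over which currently-grounded one goes next):
  1 to go: {6} 1  {8} 1
  2 to go: {5,6} 1  {6,8} 2  {7,8} 1
  3 to go: {1,5,6} 1  {4,7,8} 1  {5,6,8} 3  {6,7,8} 3
  4 to go: {0,1,5,6} 1  {1,5,6,8} 4  {3,4,7,8} 1  {4,6,7,8} 4  {5,6,7,8} 6
  5 to go: {0,1,5,6,8} 5  {1,5,6,7,8} 10  {2,3,4,7,8} 1  {3,4,6,7,8} 5  {4,5,6,7,8} 10
  6 to go: {0,1,5,6,7,8} 15  {1,4,5,6,7,8} 20  {2,3,4,6,7,8} 6  {3,4,5,6,7,8} 15
  7 to go: {0,1,4,5,6,7,8} 35  {1,3,4,5,6,7,8} 35  {2,3,4,5,6,7,8} 21
  if 0:k drops first: 56 orders
  if 2:l drops first: 70 orders
heap linearizations: 126

126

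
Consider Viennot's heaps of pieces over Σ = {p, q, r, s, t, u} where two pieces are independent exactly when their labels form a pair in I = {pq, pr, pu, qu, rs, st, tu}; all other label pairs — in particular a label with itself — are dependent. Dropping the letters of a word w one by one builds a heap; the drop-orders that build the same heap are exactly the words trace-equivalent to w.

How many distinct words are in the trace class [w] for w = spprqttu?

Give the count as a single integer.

#0=s has no predecessor
#1=p depends on [0:s]
#2=p depends on [1:p]
#3=r has no predecessor
#4=q depends on [0:s, 3:r]
#5=t depends on [2:p, 4:q]
#6=t depends on [5:t]
#7=u depends on [0:s, 3:r]
sources: [0:s, 3:r]
N(rest) = Σ N(rest − s) over sources s of rest; N(one piece) = 1:
  size 1 → [6]=1  [7]=1
  size 2 → [5,6]=1  [6,7]=2
  size 3 → [2,5,6]=1  [4,5,6]=1  [5,6,7]=3
  size 4 → [1,2,5,6]=1  [2,4,5,6]=2  [2,5,6,7]=4  [4,5,6,7]=4
  size 5 → [1,2,4,5,6]=3  [1,2,5,6,7]=5  [2,4,5,6,7]=10  [3,4,5,6,7]=4
  size 6 → [1,2,4,5,6,7]=18  [2,3,4,5,6,7]=14
  first=0(s) contributes 32
  first=3(r) contributes 18
|[w]| = 50

50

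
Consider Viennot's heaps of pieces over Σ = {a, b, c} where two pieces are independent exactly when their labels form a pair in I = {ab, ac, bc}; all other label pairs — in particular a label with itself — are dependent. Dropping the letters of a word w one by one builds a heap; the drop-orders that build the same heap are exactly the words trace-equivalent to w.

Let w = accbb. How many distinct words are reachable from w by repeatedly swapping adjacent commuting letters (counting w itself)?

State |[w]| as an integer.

30

drop 0:a onto floor
drop 1:c onto floor
drop 2:c onto {1:c}
drop 3:b onto floor
drop 4:b onto {3:b}
ground layer = {0:a, 1:c, 3:b}
drop-orders for the pieces not yet dropped (sum over which currently-grounded one goes next):
  1 to go: {0} 1  {2} 1  {4} 1
  2 to go: {0,2} 2  {0,4} 2  {1,2} 1  {2,4} 2  {3,4} 1
  3 to go: {0,1,2} 3  {0,2,4} 6  {0,3,4} 3  {1,2,4} 3  {2,3,4} 3
  if 0:a drops first: 6 orders
  if 1:c drops first: 12 orders
  if 3:b drops first: 12 orders
heap linearizations: 30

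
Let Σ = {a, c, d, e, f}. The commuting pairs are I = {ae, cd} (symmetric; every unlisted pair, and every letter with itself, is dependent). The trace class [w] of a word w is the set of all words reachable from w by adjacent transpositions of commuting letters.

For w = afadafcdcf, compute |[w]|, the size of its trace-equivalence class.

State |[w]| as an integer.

3

piece 0:a — minimal
piece 1:f rests on {0:a}
piece 2:a rests on {1:f}
piece 3:d rests on {2:a}
piece 4:a rests on {3:d}
piece 5:f rests on {4:a}
piece 6:c rests on {5:f}
piece 7:d rests on {5:f}
piece 8:c rests on {6:c}
piece 9:f rests on {7:d, 8:c}
minimal pieces: {0:a}
ways to finish when only these pieces remain (= sum over removing one remaining piece with nothing left below it):
  1 left: {9}→1
  2 left: {7,9}→1  {8,9}→1
  3 left: {6,8,9}→1  {7,8,9}→2
  4 left: {6,7,8,9}→3
  5 left: {5,6,7,8,9}→3
  6 left: {4,5,6,7,8,9}→3
  7 left: {3,4,5,6,7,8,9}→3
  8 left: {2,3,4,5,6,7,8,9}→3
  placing 0:a first → 3 extensions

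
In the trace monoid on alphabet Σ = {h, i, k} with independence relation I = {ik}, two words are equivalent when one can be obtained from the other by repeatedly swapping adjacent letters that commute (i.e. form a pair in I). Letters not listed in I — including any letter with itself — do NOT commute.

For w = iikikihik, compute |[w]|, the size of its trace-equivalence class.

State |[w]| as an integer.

30

#0=i has no predecessor
#1=i depends on [0:i]
#2=k has no predecessor
#3=i depends on [1:i]
#4=k depends on [2:k]
#5=i depends on [3:i]
#6=h depends on [4:k, 5:i]
#7=i depends on [6:h]
#8=k depends on [6:h]
sources: [0:i, 2:k]
N(rest) = Σ N(rest − s) over sources s of rest; N(one piece) = 1:
  size 1 → [7]=1  [8]=1
  size 2 → [7,8]=2
  size 3 → [6,7,8]=2
  size 4 → [4,6,7,8]=2  [5,6,7,8]=2
  size 5 → [2,4,6,7,8]=2  [3,5,6,7,8]=2  [4,5,6,7,8]=4
  size 6 → [1,3,5,6,7,8]=2  [2,4,5,6,7,8]=6  [3,4,5,6,7,8]=6
  size 7 → [0,1,3,5,6,7,8]=2  [1,3,4,5,6,7,8]=8  [2,3,4,5,6,7,8]=12
  first=0(i) contributes 20
  first=2(k) contributes 10
|[w]| = 30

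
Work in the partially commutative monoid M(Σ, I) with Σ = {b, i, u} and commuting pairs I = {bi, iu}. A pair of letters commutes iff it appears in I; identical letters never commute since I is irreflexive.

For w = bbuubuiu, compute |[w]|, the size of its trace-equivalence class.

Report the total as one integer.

8

#0=b has no predecessor
#1=b depends on [0:b]
#2=u depends on [1:b]
#3=u depends on [2:u]
#4=b depends on [3:u]
#5=u depends on [4:b]
#6=i has no predecessor
#7=u depends on [5:u]
sources: [0:b, 6:i]
N(rest) = Σ N(rest − s) over sources s of rest; N(one piece) = 1:
  size 1 → [6]=1  [7]=1
  size 2 → [5,7]=1  [6,7]=2
  size 3 → [4,5,7]=1  [5,6,7]=3
  size 4 → [3,4,5,7]=1  [4,5,6,7]=4
  size 5 → [2,3,4,5,7]=1  [3,4,5,6,7]=5
  size 6 → [1,2,3,4,5,7]=1  [2,3,4,5,6,7]=6
  first=0(b) contributes 7
  first=6(i) contributes 1
|[w]| = 8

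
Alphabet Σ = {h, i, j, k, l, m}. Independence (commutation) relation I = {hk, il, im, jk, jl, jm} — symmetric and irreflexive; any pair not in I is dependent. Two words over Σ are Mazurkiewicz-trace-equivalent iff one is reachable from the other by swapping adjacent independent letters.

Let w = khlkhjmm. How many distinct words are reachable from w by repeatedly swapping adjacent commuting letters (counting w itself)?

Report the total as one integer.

14

piece 0:k — minimal
piece 1:h — minimal
piece 2:l rests on {0:k, 1:h}
piece 3:k rests on {2:l}
piece 4:h rests on {2:l}
piece 5:j rests on {4:h}
piece 6:m rests on {3:k, 4:h}
piece 7:m rests on {6:m}
minimal pieces: {0:k, 1:h}
ways to finish when only these pieces remain (= sum over removing one remaining piece with nothing left below it):
  1 left: {5}→1  {7}→1
  2 left: {5,7}→2  {6,7}→1
  3 left: {3,6,7}→1  {5,6,7}→3
  4 left: {3,5,6,7}→4  {4,5,6,7}→3
  5 left: {3,4,5,6,7}→7
  6 left: {2,3,4,5,6,7}→7
  placing 0:k first → 7 extensions
  placing 1:h first → 7 extensions
total linear extensions = 14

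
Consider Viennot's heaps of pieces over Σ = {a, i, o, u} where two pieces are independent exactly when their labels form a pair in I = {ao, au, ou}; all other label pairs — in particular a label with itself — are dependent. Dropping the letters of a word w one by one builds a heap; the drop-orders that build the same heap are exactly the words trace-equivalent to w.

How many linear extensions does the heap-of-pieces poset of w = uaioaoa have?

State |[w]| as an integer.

12

piece 0:u — minimal
piece 1:a — minimal
piece 2:i rests on {0:u, 1:a}
piece 3:o rests on {2:i}
piece 4:a rests on {2:i}
piece 5:o rests on {3:o}
piece 6:a rests on {4:a}
minimal pieces: {0:u, 1:a}
ways to finish when only these pieces remain (= sum over removing one remaining piece with nothing left below it):
  1 left: {5}→1  {6}→1
  2 left: {3,5}→1  {4,6}→1  {5,6}→2
  3 left: {3,5,6}→3  {4,5,6}→3
  4 left: {3,4,5,6}→6
  5 left: {2,3,4,5,6}→6
  placing 0:u first → 6 extensions
  placing 1:a first → 6 extensions
total linear extensions = 12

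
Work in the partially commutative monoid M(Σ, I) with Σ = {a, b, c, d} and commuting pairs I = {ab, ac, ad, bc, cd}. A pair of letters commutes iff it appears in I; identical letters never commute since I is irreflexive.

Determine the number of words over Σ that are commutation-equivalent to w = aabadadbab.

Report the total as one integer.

drop 0:a onto floor
drop 1:a onto {0:a}
drop 2:b onto floor
drop 3:a onto {1:a}
drop 4:d onto {2:b}
drop 5:a onto {3:a}
drop 6:d onto {4:d}
drop 7:b onto {6:d}
drop 8:a onto {5:a}
drop 9:b onto {7:b}
ground layer = {0:a, 2:b}
drop-orders for the pieces not yet dropped (sum over which currently-grounded one goes next):
  1 to go: {8} 1  {9} 1
  2 to go: {5,8} 1  {7,9} 1  {8,9} 2
  3 to go: {3,5,8} 1  {5,8,9} 3  {6,7,9} 1  {7,8,9} 3
  4 to go: {1,3,5,8} 1  {3,5,8,9} 4  {4,6,7,9} 1  {5,7,8,9} 6  {6,7,8,9} 4
  5 to go: {0,1,3,5,8} 1  {1,3,5,8,9} 5  {2,4,6,7,9} 1  {3,5,7,8,9} 10  {4,6,7,8,9} 5  {5,6,7,8,9} 10
  6 to go: {0,1,3,5,8,9} 6  {1,3,5,7,8,9} 15  {2,4,6,7,8,9} 6  {3,5,6,7,8,9} 20  {4,5,6,7,8,9} 15
  7 to go: {0,1,3,5,7,8,9} 21  {1,3,5,6,7,8,9} 35  {2,4,5,6,7,8,9} 21  {3,4,5,6,7,8,9} 35
  8 to go: {0,1,3,5,6,7,8,9} 56  {1,3,4,5,6,7,8,9} 70  {2,3,4,5,6,7,8,9} 56
  if 0:a drops first: 126 orders
  if 2:b drops first: 126 orders
heap linearizations: 252

252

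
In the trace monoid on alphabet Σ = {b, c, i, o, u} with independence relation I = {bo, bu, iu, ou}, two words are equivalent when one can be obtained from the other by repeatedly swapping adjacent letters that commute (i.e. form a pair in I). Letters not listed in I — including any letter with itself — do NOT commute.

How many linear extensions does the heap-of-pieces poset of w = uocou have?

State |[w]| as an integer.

4

drop 0:u onto floor
drop 1:o onto floor
drop 2:c onto {0:u, 1:o}
drop 3:o onto {2:c}
drop 4:u onto {2:c}
ground layer = {0:u, 1:o}
drop-orders for the pieces not yet dropped (sum over which currently-grounded one goes next):
  1 to go: {3} 1  {4} 1
  2 to go: {3,4} 2
  3 to go: {2,3,4} 2
  if 0:u drops first: 2 orders
  if 1:o drops first: 2 orders
heap linearizations: 4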